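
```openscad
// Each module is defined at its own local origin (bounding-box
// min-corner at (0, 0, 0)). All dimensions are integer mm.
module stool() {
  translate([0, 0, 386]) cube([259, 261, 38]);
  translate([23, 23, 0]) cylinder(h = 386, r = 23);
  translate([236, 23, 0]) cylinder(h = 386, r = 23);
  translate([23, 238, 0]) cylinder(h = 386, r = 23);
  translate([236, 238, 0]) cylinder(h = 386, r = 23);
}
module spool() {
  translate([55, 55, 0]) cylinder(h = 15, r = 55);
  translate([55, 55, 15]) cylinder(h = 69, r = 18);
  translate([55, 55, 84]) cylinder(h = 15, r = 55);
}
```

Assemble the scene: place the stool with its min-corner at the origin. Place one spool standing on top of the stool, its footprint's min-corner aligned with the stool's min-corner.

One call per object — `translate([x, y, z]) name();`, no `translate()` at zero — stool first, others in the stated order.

stool();
translate([0, 0, 424]) spool();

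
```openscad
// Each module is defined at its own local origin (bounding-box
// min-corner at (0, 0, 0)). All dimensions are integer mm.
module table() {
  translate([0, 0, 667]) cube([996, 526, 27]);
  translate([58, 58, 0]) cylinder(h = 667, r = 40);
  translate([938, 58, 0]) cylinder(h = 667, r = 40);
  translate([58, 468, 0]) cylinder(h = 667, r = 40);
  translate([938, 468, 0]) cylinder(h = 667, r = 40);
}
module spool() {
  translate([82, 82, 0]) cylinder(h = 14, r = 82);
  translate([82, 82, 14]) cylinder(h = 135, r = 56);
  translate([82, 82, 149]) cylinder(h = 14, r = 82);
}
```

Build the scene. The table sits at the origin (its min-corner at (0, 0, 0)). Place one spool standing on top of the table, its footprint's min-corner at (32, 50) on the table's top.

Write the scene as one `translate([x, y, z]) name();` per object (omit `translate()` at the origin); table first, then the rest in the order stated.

table();
translate([32, 50, 694]) spool();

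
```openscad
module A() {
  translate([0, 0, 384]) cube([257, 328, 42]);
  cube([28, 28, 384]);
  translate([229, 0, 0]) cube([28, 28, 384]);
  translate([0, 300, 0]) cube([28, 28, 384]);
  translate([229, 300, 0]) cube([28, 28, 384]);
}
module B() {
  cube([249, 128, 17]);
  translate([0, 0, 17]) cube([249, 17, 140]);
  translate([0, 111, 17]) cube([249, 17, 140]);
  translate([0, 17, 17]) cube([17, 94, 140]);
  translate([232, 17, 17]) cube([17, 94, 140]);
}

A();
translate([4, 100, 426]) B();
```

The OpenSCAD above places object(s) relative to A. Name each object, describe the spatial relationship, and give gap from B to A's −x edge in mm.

The open box's min-x is at 4; the stool's min-x is 0; gap = 4 mm.

A is a stool. B is an open box. The open box is on top of the stool, centred. The gap from the open box to the stool's −x edge is 4 mm.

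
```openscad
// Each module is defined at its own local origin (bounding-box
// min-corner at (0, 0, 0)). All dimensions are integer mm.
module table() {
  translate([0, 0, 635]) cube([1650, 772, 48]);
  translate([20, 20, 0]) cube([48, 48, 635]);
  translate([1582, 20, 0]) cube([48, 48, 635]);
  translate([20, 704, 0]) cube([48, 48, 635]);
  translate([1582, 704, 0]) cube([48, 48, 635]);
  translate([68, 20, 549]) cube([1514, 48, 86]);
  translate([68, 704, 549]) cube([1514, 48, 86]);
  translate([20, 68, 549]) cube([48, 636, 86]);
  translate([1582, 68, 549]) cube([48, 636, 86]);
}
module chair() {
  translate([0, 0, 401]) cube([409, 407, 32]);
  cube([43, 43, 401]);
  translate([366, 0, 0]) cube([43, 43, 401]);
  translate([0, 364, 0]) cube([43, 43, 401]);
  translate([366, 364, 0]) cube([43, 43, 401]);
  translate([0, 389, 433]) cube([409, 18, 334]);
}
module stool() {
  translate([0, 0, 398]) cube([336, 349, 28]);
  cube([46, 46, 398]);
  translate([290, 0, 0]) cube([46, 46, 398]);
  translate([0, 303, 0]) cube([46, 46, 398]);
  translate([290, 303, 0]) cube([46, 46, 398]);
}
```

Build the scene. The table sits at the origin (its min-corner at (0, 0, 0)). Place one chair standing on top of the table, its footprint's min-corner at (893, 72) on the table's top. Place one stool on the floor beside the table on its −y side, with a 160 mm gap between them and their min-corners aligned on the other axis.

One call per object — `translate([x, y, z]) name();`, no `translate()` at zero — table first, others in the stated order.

table();
translate([893, 72, 683]) chair();
translate([0, -509, 0]) stool();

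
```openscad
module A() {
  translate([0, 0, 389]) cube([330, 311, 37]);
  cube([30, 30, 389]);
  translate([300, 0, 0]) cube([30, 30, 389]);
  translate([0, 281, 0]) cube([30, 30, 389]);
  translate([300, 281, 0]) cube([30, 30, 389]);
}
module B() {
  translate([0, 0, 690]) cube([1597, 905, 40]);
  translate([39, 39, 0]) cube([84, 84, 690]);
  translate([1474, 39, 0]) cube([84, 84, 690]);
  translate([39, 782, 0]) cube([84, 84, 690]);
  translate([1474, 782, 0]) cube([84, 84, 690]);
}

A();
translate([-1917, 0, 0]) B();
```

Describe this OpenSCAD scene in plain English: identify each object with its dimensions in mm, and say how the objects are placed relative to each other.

A is a four-legged stool. The seat is a 330×311×37 mm slab whose top surface is at z = 426 mm; four square legs, each 30×30 mm in cross-section, run from the floor (z = 0) to the underside of the seat, each flush with a corner of the seat.

B is a rectangular dining table. The top is 1597×905×40 mm with its upper surface at z = 730 mm. It stands on four 84×84 mm square legs, each inset 39 mm from the nearest pair of top edges, running from the floor to the underside of the top.

The table is on the floor beside the stool on its −x side.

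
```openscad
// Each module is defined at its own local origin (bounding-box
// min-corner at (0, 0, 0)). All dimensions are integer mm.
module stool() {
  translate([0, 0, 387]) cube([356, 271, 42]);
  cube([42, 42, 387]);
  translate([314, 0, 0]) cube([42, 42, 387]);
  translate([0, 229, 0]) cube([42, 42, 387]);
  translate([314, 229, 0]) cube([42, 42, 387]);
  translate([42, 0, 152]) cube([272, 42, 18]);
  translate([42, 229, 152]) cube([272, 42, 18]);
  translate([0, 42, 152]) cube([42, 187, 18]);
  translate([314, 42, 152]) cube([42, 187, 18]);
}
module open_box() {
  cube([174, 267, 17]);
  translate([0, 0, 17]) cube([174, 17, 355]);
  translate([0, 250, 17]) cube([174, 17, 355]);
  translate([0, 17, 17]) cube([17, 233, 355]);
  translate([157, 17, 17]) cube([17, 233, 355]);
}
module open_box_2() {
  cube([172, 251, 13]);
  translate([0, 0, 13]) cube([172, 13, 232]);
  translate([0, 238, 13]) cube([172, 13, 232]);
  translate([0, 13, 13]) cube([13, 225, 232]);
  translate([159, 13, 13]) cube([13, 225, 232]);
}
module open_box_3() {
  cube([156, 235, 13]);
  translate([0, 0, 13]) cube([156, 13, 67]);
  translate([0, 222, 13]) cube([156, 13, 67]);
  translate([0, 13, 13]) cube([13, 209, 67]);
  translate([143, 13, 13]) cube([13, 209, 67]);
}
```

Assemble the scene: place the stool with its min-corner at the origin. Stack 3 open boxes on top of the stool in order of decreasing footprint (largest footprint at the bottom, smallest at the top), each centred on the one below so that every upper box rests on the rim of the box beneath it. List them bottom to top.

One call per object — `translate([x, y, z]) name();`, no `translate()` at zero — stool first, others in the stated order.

stool();
translate([91, 2, 429]) open_box();
translate([92, 10, 801]) open_box_2();
translate([100, 18, 1046]) open_box_3();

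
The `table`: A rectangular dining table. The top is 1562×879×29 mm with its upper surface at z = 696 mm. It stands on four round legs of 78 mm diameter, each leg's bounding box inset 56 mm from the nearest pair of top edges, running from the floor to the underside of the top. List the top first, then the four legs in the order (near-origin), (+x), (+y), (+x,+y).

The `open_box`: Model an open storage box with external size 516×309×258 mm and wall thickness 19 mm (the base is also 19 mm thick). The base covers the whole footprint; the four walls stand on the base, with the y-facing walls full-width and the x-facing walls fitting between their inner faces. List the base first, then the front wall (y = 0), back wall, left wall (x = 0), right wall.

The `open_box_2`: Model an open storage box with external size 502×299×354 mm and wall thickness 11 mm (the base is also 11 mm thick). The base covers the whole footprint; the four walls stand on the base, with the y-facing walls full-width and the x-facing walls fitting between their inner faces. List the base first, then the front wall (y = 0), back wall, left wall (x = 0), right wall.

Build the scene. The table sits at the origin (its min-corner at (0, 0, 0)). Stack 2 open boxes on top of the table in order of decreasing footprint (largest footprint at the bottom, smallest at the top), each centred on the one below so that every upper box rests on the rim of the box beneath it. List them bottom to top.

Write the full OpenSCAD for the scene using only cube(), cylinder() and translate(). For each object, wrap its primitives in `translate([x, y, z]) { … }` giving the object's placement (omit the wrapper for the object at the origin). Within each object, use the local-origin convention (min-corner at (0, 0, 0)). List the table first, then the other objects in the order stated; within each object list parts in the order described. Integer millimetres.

translate([0, 0, 667]) cube([1562, 879, 29]);
translate([95, 95, 0]) cylinder(h = 667, r = 39);
translate([1467, 95, 0]) cylinder(h = 667, r = 39);
translate([95, 784, 0]) cylinder(h = 667, r = 39);
translate([1467, 784, 0]) cylinder(h = 667, r = 39);
translate([523, 285, 696]) {
  cube([516, 309, 19]);
  translate([0, 0, 19]) cube([516, 19, 239]);
  translate([0, 290, 19]) cube([516, 19, 239]);
  translate([0, 19, 19]) cube([19, 271, 239]);
  translate([497, 19, 19]) cube([19, 271, 239]);
}
translate([530, 290, 954]) {
  cube([502, 299, 11]);
  translate([0, 0, 11]) cube([502, 11, 343]);
  translate([0, 288, 11]) cube([502, 11, 343]);
  translate([0, 11, 11]) cube([11, 277, 343]);
  translate([491, 11, 11]) cube([11, 277, 343]);
}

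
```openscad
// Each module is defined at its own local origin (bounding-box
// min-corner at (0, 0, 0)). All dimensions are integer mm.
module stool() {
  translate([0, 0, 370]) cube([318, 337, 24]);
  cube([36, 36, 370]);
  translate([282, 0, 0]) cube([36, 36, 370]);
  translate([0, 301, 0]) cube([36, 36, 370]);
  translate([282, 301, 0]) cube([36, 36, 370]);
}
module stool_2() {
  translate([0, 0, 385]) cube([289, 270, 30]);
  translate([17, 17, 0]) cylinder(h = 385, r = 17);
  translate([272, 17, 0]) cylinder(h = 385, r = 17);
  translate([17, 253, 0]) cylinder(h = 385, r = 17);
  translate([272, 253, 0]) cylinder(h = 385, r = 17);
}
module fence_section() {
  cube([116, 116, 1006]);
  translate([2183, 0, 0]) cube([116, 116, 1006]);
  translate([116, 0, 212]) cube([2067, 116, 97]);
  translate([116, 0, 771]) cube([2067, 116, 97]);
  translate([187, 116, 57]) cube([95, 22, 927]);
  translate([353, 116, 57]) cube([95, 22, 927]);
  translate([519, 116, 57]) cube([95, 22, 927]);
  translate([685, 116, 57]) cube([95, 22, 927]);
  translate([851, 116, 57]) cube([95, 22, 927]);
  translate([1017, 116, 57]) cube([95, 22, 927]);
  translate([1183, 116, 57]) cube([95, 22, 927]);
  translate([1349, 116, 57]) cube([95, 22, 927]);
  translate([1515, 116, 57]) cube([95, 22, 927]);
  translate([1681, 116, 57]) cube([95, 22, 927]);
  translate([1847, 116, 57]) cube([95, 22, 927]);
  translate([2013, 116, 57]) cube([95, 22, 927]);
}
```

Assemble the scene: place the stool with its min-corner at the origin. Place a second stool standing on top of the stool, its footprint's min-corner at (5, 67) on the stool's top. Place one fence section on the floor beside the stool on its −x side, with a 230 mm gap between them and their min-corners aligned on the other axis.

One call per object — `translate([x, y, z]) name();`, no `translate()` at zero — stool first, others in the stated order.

stool();
translate([5, 67, 394]) stool_2();
translate([-2529, 0, 0]) fence_section();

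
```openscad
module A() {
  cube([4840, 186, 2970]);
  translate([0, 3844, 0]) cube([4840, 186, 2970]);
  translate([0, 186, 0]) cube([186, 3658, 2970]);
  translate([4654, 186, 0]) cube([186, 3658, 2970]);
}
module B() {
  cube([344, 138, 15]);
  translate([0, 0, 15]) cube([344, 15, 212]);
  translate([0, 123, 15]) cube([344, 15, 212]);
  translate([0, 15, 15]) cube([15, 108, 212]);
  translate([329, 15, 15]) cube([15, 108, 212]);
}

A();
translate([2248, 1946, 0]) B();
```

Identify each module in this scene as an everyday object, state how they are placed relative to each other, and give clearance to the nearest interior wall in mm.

Clearances: x = 2062, y = 1760; minimum 1760 mm.

A is a house frame. B is an open box. The open box sits inside the house frame, centred. The clearance to the nearest interior wall is 1760 mm.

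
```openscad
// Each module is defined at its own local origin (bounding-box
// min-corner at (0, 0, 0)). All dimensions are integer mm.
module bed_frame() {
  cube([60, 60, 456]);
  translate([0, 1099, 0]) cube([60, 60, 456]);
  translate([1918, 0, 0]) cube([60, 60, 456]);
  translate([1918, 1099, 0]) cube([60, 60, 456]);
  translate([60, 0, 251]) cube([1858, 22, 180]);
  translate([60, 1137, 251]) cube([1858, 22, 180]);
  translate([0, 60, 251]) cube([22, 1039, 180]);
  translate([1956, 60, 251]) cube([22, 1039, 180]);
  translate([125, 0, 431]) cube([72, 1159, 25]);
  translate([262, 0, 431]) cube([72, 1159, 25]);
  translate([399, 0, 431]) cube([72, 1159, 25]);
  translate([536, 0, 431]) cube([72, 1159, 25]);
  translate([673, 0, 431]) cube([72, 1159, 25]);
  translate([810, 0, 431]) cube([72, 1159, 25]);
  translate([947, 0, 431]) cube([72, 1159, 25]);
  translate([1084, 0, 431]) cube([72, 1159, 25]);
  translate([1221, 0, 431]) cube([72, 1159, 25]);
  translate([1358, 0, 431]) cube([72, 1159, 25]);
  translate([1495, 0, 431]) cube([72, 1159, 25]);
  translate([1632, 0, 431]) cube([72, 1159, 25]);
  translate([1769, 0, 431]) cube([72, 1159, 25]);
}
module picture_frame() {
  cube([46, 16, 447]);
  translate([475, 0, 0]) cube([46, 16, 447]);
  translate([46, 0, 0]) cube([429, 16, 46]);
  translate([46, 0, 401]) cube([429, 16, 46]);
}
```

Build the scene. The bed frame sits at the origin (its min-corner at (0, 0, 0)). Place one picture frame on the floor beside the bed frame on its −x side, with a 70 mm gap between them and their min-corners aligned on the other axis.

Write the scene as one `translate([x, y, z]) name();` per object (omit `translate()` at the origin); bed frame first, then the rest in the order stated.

bed_frame();
translate([-591, 0, 0]) picture_frame();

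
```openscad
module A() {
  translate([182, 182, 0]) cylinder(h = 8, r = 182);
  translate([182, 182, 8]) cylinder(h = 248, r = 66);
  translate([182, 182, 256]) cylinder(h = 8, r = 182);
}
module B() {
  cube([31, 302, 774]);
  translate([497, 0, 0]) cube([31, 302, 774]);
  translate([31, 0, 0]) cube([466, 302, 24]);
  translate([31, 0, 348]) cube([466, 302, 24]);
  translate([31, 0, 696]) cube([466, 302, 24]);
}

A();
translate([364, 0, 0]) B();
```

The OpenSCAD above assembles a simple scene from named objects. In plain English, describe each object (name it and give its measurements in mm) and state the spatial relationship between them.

A is a spool: two coaxial disc flanges of radius 182 mm and thickness 8 mm, joined by a core cylinder of radius 66 mm and height 248 mm. The lower flange rests on z = 0 and the three cylinders share a vertical axis.

B is an open bookshelf. Two side panels, each 31 mm thick, 302 mm deep and 774 mm tall, stand 528 mm apart (outside-to-outside). Between them sit 3 shelves, each 24 mm thick and 302 mm deep, spanning the full gap between the sides. The bottom shelf rests on the floor (its underside at z = 0) and the clear gap between one shelf's top and the next shelf's underside is 324 mm.

The bookshelf is against the spool's +x side, with their −y faces flush.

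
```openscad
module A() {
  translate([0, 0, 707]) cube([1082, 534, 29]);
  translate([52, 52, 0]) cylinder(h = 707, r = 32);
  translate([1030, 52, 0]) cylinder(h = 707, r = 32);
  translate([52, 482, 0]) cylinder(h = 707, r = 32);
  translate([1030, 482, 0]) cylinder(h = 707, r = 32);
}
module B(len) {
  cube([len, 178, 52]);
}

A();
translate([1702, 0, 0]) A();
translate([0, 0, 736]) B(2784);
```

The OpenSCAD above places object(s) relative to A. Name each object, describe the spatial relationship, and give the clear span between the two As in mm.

Second table starts at x = 1702; first ends at x = 1082; clear span = 1702 − 1082 = 620 mm.

A is a table. B is a beam. A beam spans the tops of two tables. The clear span between the two tables is 620 mm.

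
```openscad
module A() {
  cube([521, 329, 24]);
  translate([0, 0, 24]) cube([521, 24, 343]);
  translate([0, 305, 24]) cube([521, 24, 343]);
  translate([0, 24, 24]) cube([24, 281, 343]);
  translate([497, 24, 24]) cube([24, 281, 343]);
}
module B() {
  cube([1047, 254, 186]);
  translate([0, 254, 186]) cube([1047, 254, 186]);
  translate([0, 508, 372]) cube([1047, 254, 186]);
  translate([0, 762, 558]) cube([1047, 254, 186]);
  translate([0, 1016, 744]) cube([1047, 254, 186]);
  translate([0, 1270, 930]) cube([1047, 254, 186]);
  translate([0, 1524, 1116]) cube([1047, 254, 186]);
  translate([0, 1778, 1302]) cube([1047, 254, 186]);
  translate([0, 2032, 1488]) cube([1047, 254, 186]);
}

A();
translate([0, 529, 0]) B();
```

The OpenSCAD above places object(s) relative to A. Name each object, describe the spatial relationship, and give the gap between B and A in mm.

A is an open box. B is a staircase. The staircase is on the floor beside the open box on its +y side. The gap between the staircase and the open box is 200 mm.

The staircase's nearest face is 200 mm from the open box's +y face.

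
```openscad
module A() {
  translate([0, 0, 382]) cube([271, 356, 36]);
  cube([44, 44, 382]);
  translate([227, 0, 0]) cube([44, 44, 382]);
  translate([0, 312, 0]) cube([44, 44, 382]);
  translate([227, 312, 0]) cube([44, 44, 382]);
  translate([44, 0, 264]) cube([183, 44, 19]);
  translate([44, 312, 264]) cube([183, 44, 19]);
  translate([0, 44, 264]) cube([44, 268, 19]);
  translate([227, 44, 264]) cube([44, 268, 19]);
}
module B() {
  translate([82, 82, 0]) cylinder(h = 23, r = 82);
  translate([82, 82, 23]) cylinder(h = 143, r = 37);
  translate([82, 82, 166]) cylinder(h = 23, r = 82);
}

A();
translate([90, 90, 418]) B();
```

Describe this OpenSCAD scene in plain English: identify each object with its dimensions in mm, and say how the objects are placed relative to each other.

A is a simple wooden stool: a rectangular seat 271 mm (x) by 356 mm (y), 36 mm thick, top face at z = 418 mm, on four square legs, each 44×44 mm in cross-section. The legs rest on z = 0, each flush with a corner of the seat. Four stretchers, 44 mm wide and 19 mm tall, connect adjacent legs with their undersides at z = 264 mm, each running between the inner faces of the legs it joins and aligned with the legs' outer faces on the other axis.

B is a spool: two coaxial disc flanges of radius 82 mm and thickness 23 mm, joined by a core cylinder of radius 37 mm and height 143 mm. The lower flange rests on z = 0 and the three cylinders share a vertical axis.

The spool is on top of the stool.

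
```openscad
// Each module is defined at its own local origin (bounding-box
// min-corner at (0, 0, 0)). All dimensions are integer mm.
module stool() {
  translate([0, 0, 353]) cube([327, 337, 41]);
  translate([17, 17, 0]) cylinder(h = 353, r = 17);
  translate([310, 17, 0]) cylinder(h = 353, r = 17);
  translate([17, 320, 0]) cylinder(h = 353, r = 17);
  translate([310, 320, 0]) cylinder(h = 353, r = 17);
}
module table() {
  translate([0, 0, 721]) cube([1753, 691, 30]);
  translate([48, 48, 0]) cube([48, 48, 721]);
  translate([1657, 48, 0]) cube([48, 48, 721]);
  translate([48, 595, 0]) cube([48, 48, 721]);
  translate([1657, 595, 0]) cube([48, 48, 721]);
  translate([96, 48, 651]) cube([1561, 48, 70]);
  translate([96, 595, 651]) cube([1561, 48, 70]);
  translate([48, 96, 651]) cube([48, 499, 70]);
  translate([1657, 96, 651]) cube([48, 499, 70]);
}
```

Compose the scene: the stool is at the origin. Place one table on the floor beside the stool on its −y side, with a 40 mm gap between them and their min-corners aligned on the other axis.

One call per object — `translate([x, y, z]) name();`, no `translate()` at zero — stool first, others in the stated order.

stool();
translate([0, -731, 0]) table();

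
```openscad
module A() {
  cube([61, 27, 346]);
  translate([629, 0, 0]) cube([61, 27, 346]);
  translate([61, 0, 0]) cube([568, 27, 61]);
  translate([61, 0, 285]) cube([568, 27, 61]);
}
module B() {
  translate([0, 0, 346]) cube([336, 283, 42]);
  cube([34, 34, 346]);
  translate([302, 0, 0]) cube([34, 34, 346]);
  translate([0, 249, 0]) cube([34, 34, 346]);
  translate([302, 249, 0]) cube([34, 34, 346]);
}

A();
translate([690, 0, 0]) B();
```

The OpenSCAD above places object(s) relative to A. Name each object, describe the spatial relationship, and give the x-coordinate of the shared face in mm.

A is a picture frame. B is a stool. The stool is against the picture frame's +x side, with their −y faces flush. The x-coordinate of the shared face is 690 mm.

The picture frame's +x face and the stool's −x face are both at x = 690 mm.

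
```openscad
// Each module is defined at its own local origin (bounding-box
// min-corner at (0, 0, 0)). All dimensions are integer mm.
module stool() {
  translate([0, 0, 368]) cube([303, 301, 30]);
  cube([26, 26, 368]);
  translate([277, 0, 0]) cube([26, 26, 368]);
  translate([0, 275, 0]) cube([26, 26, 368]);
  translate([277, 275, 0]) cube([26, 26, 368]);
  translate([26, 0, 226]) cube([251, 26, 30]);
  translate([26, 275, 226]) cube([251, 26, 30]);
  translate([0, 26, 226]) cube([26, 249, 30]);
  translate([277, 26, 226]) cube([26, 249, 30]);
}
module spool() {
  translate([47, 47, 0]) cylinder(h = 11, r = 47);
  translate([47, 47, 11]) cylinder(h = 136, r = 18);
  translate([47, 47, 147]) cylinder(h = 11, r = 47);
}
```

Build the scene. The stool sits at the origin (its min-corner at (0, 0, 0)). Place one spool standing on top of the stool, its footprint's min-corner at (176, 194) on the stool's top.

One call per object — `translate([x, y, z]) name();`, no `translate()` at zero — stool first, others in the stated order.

stool();
translate([176, 194, 398]) spool();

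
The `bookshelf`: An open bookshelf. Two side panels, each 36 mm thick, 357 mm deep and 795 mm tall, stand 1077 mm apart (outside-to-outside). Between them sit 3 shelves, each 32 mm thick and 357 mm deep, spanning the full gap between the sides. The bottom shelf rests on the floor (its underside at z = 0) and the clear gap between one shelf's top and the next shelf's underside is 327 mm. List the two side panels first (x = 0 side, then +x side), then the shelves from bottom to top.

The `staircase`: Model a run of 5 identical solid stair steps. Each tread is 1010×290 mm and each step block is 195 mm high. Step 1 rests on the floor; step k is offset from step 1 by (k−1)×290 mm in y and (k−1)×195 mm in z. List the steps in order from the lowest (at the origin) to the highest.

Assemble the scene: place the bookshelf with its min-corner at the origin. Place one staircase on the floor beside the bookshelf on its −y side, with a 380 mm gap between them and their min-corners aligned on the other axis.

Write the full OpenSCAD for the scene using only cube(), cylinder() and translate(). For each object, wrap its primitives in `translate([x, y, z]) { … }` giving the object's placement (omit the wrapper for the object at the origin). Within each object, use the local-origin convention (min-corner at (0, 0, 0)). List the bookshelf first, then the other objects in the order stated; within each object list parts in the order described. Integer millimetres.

cube([36, 357, 795]);
translate([1041, 0, 0]) cube([36, 357, 795]);
translate([36, 0, 0]) cube([1005, 357, 32]);
translate([36, 0, 359]) cube([1005, 357, 32]);
translate([36, 0, 718]) cube([1005, 357, 32]);
translate([0, -1830, 0]) {
  cube([1010, 290, 195]);
  translate([0, 290, 195]) cube([1010, 290, 195]);
  translate([0, 580, 390]) cube([1010, 290, 195]);
  translate([0, 870, 585]) cube([1010, 290, 195]);
  translate([0, 1160, 780]) cube([1010, 290, 195]);
}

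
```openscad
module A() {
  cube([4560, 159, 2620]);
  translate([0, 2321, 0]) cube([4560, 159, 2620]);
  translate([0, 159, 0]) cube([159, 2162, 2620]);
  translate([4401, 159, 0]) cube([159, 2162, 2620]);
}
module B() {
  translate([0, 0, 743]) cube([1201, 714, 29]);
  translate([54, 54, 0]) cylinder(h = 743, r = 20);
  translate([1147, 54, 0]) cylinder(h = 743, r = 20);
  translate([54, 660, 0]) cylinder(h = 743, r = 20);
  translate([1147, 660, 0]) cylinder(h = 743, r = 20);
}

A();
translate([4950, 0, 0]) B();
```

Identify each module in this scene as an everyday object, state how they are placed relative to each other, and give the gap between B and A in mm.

The table's nearest face is 390 mm from the house frame's +x face.

A is a house frame. B is a table. The table is on the floor beside the house frame on its +x side. The gap between the table and the house frame is 390 mm.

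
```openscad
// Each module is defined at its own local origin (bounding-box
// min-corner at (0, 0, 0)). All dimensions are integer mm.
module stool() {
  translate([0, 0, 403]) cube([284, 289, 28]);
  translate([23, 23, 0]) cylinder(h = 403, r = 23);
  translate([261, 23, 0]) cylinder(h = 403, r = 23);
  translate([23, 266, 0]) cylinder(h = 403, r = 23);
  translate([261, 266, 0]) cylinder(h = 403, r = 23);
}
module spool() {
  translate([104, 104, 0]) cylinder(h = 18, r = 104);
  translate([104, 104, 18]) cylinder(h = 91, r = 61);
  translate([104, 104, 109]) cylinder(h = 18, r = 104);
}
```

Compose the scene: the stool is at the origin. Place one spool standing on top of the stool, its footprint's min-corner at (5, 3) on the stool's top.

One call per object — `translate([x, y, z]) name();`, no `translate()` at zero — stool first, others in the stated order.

stool();
translate([5, 3, 431]) spool();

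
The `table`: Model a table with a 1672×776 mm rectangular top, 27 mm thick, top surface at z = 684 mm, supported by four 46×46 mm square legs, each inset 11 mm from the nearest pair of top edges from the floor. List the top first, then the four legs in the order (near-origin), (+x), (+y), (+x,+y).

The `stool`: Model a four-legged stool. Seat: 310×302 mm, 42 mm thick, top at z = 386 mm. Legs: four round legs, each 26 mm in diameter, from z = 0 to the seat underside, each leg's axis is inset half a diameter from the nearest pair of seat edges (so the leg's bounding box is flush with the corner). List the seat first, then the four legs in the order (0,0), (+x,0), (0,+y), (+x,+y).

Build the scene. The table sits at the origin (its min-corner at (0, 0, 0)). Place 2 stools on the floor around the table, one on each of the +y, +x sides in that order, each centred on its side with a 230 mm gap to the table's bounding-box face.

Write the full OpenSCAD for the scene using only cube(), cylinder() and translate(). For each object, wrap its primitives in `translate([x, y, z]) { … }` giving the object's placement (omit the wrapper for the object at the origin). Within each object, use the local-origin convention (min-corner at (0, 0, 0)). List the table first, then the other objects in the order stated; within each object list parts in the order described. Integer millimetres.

translate([0, 0, 657]) cube([1672, 776, 27]);
translate([11, 11, 0]) cube([46, 46, 657]);
translate([1615, 11, 0]) cube([46, 46, 657]);
translate([11, 719, 0]) cube([46, 46, 657]);
translate([1615, 719, 0]) cube([46, 46, 657]);
translate([681, 1006, 0]) {
  translate([0, 0, 344]) cube([310, 302, 42]);
  translate([13, 13, 0]) cylinder(h = 344, r = 13);
  translate([297, 13, 0]) cylinder(h = 344, r = 13);
  translate([13, 289, 0]) cylinder(h = 344, r = 13);
  translate([297, 289, 0]) cylinder(h = 344, r = 13);
}
translate([1902, 237, 0]) {
  translate([0, 0, 344]) cube([310, 302, 42]);
  translate([13, 13, 0]) cylinder(h = 344, r = 13);
  translate([297, 13, 0]) cylinder(h = 344, r = 13);
  translate([13, 289, 0]) cylinder(h = 344, r = 13);
  translate([297, 289, 0]) cylinder(h = 344, r = 13);
}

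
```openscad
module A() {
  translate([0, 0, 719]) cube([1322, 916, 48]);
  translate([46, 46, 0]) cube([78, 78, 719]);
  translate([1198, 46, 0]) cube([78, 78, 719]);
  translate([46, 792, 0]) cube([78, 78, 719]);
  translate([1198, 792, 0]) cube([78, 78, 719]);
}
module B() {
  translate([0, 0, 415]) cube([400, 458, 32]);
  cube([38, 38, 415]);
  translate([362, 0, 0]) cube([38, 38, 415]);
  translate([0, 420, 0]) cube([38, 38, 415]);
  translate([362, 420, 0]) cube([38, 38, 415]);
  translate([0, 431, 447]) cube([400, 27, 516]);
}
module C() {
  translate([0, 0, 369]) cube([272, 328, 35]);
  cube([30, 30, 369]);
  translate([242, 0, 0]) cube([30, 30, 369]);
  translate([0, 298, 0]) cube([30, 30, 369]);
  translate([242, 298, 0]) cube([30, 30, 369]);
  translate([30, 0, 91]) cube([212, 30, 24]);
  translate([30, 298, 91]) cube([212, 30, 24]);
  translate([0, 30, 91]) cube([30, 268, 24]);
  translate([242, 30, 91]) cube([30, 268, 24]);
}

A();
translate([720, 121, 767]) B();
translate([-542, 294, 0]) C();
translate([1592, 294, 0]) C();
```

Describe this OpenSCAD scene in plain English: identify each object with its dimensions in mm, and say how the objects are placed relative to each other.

A is a rectangular dining table. The top is 1322×916×48 mm with its upper surface at z = 767 mm. It stands on four 78×78 mm square legs, each inset 46 mm from the nearest pair of top edges, running from the floor to the underside of the top.

B is a chair: 400×458 mm seat, 32 mm thick, top at z = 447 mm, on four 38 mm square corner legs flush with the seat edges. A 27 mm thick backrest slab spans the full seat width, extending 516 mm above the seat top, its back face flush with the seat's +y edge.

C is a four-legged stool. The seat is a 272×328×35 mm slab whose top surface is at z = 404 mm; four square legs, each 30×30 mm in cross-section, run from the floor (z = 0) to the underside of the seat, each flush with a corner of the seat. Four stretchers, 30 mm wide and 24 mm tall, connect adjacent legs with their undersides at z = 91 mm, each running between the inner faces of the legs it joins and aligned with the legs' outer faces on the other axis.

The chair is on top of the table. Two stools sit around the table at the −x, +x sides.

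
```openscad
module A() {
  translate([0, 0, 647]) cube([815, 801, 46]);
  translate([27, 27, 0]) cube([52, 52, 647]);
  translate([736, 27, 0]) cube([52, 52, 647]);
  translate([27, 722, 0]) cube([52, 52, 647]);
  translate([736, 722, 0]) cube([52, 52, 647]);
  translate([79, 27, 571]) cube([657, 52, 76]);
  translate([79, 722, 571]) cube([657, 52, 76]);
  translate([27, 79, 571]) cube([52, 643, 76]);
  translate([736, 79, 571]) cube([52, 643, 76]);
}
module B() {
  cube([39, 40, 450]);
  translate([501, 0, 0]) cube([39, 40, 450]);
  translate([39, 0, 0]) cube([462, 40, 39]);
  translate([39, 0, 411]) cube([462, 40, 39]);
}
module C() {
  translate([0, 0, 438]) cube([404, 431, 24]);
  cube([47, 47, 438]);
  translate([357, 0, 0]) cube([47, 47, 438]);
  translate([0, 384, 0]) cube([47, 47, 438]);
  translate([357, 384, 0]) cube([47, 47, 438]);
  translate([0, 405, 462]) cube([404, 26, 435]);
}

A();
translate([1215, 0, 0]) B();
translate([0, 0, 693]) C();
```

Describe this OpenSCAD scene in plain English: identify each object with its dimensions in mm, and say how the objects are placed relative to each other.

A is a table with a 815×801 mm rectangular top, 46 mm thick, top surface at z = 693 mm, supported by four 52×52 mm square legs, each inset 27 mm from the nearest pair of top edges, running from the floor. Four apron rails, 52 mm thick and 76 mm tall, run between adjacent legs with their top edges flush with the underside of the top and their outer faces flush with the legs' outer faces.

B is a picture frame with a 462×372 mm rectangular opening (x by z) and a uniform 39 mm border on every side. Frame depth is 40 mm along y. It is built from two vertical stiles running the full outside height and two horizontal rails spanning the gap between the stiles.

C is a chair. The seat is a 404×431×24 mm slab with its top at z = 462 mm, on four 47×47 mm corner legs (flush with the seat edges, standing on z = 0). A flat backrest 26 mm thick, 435 mm tall, spans the full seat width and rises from the seat top along its +y edge, rear face flush with the rear of the seat.

The picture frame is on the floor beside the table on its +x side. The chair is on top of the table.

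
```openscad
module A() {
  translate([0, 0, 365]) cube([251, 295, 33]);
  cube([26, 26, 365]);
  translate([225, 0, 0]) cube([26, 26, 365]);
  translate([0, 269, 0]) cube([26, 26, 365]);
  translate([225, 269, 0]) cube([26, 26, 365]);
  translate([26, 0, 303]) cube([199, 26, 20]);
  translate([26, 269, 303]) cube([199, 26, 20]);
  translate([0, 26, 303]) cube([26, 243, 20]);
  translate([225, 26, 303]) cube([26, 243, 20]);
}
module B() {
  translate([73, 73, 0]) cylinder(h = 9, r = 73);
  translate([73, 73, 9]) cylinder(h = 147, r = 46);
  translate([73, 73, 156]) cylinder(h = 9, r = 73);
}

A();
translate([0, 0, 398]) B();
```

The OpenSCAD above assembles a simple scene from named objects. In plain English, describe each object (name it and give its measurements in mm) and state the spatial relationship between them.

A is a four-legged stool. The seat is 251×295 mm, 33 mm thick, top at z = 398 mm. It stands on four square legs, each 26×26 mm in cross-section, from z = 0 to the seat underside, each flush with a corner of the seat. Four stretchers, 26 mm wide and 20 mm tall, connect adjacent legs with their undersides at z = 303 mm, each running between the inner faces of the legs it joins and aligned with the legs' outer faces on the other axis.

B is a spool: two coaxial disc flanges of radius 73 mm and thickness 9 mm, joined by a core cylinder of radius 46 mm and height 147 mm. The lower flange rests on z = 0 and the three cylinders share a vertical axis.

The spool is on top of the stool.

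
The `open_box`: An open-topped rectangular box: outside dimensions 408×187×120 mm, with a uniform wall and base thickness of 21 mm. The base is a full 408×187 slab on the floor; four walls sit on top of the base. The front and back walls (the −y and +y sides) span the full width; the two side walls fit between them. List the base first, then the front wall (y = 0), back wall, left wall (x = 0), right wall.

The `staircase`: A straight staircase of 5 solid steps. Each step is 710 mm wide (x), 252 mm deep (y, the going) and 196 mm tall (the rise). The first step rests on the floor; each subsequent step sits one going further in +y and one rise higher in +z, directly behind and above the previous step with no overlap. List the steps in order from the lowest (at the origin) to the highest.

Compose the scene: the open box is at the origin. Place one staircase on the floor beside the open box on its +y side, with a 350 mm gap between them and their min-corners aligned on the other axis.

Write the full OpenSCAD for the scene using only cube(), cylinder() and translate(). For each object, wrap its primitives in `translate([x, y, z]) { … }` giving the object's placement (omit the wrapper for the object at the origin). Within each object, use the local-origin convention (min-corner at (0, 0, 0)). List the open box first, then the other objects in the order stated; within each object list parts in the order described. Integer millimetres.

cube([408, 187, 21]);
translate([0, 0, 21]) cube([408, 21, 99]);
translate([0, 166, 21]) cube([408, 21, 99]);
translate([0, 21, 21]) cube([21, 145, 99]);
translate([387, 21, 21]) cube([21, 145, 99]);
translate([0, 537, 0]) {
  cube([710, 252, 196]);
  translate([0, 252, 196]) cube([710, 252, 196]);
  translate([0, 504, 392]) cube([710, 252, 196]);
  translate([0, 756, 588]) cube([710, 252, 196]);
  translate([0, 1008, 784]) cube([710, 252, 196]);
}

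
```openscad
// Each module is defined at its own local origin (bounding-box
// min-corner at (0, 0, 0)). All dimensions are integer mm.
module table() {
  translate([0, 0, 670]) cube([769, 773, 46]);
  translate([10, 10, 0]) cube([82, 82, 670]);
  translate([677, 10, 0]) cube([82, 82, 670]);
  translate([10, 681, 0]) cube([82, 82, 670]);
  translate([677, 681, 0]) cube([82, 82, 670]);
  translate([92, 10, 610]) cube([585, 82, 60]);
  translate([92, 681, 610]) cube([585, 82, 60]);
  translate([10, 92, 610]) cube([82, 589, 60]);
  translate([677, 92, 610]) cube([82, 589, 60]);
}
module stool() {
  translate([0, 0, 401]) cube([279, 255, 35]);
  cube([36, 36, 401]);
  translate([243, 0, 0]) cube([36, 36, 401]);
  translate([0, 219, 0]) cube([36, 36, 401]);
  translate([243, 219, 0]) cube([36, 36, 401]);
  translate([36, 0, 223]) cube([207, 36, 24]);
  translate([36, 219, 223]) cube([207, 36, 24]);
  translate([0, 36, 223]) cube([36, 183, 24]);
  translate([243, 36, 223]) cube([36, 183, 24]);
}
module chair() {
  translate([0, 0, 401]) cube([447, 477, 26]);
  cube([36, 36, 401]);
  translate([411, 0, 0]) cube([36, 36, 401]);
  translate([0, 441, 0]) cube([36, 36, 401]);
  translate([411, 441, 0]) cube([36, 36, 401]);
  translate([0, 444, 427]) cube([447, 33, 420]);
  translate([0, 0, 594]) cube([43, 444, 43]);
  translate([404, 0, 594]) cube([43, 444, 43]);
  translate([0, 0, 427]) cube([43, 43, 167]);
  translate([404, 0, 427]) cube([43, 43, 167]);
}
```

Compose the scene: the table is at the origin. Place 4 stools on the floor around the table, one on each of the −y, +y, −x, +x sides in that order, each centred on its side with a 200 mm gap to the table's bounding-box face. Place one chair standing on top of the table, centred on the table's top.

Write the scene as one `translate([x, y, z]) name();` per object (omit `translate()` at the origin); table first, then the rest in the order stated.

table();
translate([245, -455, 0]) stool();
translate([245, 973, 0]) stool();
translate([-479, 259, 0]) stool();
translate([969, 259, 0]) stool();
translate([161, 148, 716]) chair();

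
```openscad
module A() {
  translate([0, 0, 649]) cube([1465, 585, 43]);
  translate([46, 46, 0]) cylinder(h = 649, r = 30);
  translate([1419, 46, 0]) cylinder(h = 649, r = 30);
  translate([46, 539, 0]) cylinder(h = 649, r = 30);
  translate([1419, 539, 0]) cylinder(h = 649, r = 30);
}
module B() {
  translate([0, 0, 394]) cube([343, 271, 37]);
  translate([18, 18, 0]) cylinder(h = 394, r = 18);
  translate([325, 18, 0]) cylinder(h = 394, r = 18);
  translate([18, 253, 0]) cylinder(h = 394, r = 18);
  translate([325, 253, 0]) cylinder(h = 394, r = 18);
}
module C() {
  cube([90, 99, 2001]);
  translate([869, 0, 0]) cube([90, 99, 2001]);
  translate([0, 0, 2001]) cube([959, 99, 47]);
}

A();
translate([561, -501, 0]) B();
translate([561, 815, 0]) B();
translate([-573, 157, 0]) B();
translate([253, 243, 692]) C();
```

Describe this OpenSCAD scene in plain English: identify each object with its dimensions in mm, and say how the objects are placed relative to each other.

A is a rectangular dining table. The top is 1465×585×43 mm with its upper surface at z = 692 mm. It stands on four round legs of 60 mm diameter, each leg's bounding box inset 16 mm from the nearest pair of top edges, running from the floor to the underside of the top.

B is a four-legged stool. The seat is a 343×271×37 mm slab whose top surface is at z = 431 mm; four round legs, each 36 mm in diameter, run from the floor (z = 0) to the underside of the seat, each leg's axis is inset half a diameter from the nearest pair of seat edges (so the leg's bounding box is flush with the corner).

C is a rectangular door frame: two vertical jambs of 90×99 mm section, 2001 mm tall, with a clear opening 779 mm wide between their inner faces. A header 47 mm tall and 99 mm deep lies on top of the jambs and spans the full outside width.

Three stools sit around the table at the −y, +y, −x sides. The door frame is on top of the table, centred.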